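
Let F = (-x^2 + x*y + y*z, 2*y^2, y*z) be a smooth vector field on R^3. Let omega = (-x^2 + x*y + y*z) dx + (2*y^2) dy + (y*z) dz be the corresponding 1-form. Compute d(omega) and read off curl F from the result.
d(omega) = (z) dy ∧ dz + (y) dz ∧ dx + (-x - z) dx ∧ dy; curl F = (z, y, -x - z)

d omega = sum_{i<j} (∂f_j/∂x_i - ∂f_i/∂x_j) dx_i ∧ dx_j. Under the identification (dy ∧ dz, dz ∧ dx, dx ∧ dy) ↔ (e_x, e_y, e_z), the coefficients are exactly the components of curl F. Compute:
  ∂R/∂y - ∂Q/∂z = (z) - (0) = z
  ∂P/∂z - ∂R/∂x = (y) - (0) = y
  ∂Q/∂x - ∂P/∂y = (0) - (x + z) = -x - z.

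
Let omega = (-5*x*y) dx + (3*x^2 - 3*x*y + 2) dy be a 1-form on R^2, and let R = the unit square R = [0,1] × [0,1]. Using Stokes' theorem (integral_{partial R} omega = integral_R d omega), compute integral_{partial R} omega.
integral_(partial R) omega = 4

Stokes: integral_partial_R omega = integral_R d omega with d omega = (∂Q/∂x - ∂P/∂y) dx ∧ dy.
  ∂Q/∂x = 6*x - 3*y
  ∂P/∂y = -5*x
  integrand = ∂Q/∂x - ∂P/∂y = 11*x - 3*y.
Integrating over R: integral_0^1 integral_0^1 (11*x - 3*y) dx dy = 4.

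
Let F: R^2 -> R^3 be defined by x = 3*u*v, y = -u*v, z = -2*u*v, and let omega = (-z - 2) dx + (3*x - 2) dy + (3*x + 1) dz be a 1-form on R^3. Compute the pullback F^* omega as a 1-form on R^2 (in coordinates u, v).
F^* omega = (3*v*(-7*u*v - 2)) du + (3*u*(-7*u*v - 2)) dv

Using F^*(f dg) = (f ∘ F) d(g ∘ F), substitute each coordinate x_i by F_i(u, v) in f_i, and replace dx_i by d F_i = (∂F_i/∂u) du + (∂F_i/∂v) dv.
  For the x component: f_1(F) = 2*u*v - 2; d F_1 = (3*v) du + (3*u) dv
  For the y component: f_2(F) = 9*u*v - 2; d F_2 = (-v) du + (-u) dv
  For the z component: f_3(F) = 9*u*v + 1; d F_3 = (-2*v) du + (-2*u) dv
Combining and collecting du, dv coefficients:
  coeff of du: 3*v*(-7*u*v - 2)
  coeff of dv: 3*u*(-7*u*v - 2)
F^* omega = (3*v*(-7*u*v - 2)) du + (3*u*(-7*u*v - 2)) dv.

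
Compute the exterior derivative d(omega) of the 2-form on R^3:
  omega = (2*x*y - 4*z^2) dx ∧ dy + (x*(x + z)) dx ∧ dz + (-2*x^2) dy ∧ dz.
d(omega) = (-4*x - 8*z) dx ∧ dy ∧ dz

For a 2-form omega = sum_{i<j} g_{ij} dx_i ∧ dx_j, the exterior derivative is
  d(omega) = sum_{i<j} d(g_{ij}) ∧ dx_i ∧ dx_j = sum_{i<j, k} (∂g_{ij}/∂x_k) dx_k ∧ dx_i ∧ dx_j.
Expand each term, using dx_k ∧ dx_i ∧ dx_j = sgn(permutation) dx_{(a)} ∧ dx_{(b)} ∧ dx_{(c)} with (a < b < c) sorted:
  d(2*x*y - 4*z^2) includes (∂/∂z)(2*x*y - 4*z^2) dz = (-8*z) dz, which multiplied by dx ∧ dy gives (-8*z) dx ∧ dy ∧ dz
  d(-2*x^2) includes (∂/∂x)(-2*x^2) dx = (-4*x) dx, which multiplied by dy ∧ dz gives (-4*x) dx ∧ dy ∧ dz
Collecting like 3-forms: d(omega) = (-4*x - 8*z) dx ∧ dy ∧ dz.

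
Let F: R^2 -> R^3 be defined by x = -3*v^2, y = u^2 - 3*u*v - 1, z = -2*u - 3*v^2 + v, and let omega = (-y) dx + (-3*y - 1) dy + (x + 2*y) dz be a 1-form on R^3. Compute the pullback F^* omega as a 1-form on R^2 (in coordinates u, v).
F^* omega = (-6*u^3 + 27*u^2*v - 4*u^2 - 27*u*v^2 + 12*u*v + 4*u + 6*v^2 - 6*v + 4) du + (9*u^3 - 33*u^2*v + 2*u^2 + 18*u*v^2 - 6*u*v - 6*u + 18*v^3 - 3*v^2 + 6*v - 2) dv

Using F^*(f dg) = (f ∘ F) d(g ∘ F), substitute each coordinate x_i by F_i(u, v) in f_i, and replace dx_i by d F_i = (∂F_i/∂u) du + (∂F_i/∂v) dv.
  For the x component: f_1(F) = -u^2 + 3*u*v + 1; d F_1 = (0) du + (-6*v) dv
  For the y component: f_2(F) = -3*u^2 + 9*u*v + 2; d F_2 = (2*u - 3*v) du + (-3*u) dv
  For the z component: f_3(F) = 2*u^2 - 6*u*v - 3*v^2 - 2; d F_3 = (-2) du + (1 - 6*v) dv
Combining and collecting du, dv coefficients:
  coeff of du: -6*u^3 + 27*u^2*v - 4*u^2 - 27*u*v^2 + 12*u*v + 4*u + 6*v^2 - 6*v + 4
  coeff of dv: 9*u^3 - 33*u^2*v + 2*u^2 + 18*u*v^2 - 6*u*v - 6*u + 18*v^3 - 3*v^2 + 6*v - 2
F^* omega = (-6*u^3 + 27*u^2*v - 4*u^2 - 27*u*v^2 + 12*u*v + 4*u + 6*v^2 - 6*v + 4) du + (9*u^3 - 33*u^2*v + 2*u^2 + 18*u*v^2 - 6*u*v - 6*u + 18*v^3 - 3*v^2 + 6*v - 2) dv.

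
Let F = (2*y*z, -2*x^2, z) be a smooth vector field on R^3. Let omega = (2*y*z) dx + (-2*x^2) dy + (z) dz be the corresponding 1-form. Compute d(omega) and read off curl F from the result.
d(omega) = (0) dy ∧ dz + (2*y) dz ∧ dx + (-4*x - 2*z) dx ∧ dy; curl F = (0, 2*y, -4*x - 2*z)

d omega = sum_{i<j} (∂f_j/∂x_i - ∂f_i/∂x_j) dx_i ∧ dx_j. Under the identification (dy ∧ dz, dz ∧ dx, dx ∧ dy) ↔ (e_x, e_y, e_z), the coefficients are exactly the components of curl F. Compute:
  ∂R/∂y - ∂Q/∂z = (0) - (0) = 0
  ∂P/∂z - ∂R/∂x = (2*y) - (0) = 2*y
  ∂Q/∂x - ∂P/∂y = (-4*x) - (2*z) = -4*x - 2*z.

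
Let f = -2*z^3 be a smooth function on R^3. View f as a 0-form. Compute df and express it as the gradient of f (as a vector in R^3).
df = (0) dx + (0) dy + (-6*z^2) dz; grad f = (0, 0, -6*z^2)

For a 0-form f, d f = (∂f/∂x) dx + (∂f/∂y) dy + (∂f/∂z) dz. The components of the vector representation are exactly the entries of grad f in Cartesian coordinates:
  ∂f/∂x = 0
  ∂f/∂y = 0
  ∂f/∂z = -6*z^2.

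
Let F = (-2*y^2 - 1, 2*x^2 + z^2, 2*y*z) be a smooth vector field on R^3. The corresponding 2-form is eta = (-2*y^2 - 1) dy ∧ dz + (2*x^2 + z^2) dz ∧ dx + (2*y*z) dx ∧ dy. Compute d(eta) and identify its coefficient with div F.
d(eta) = (2*y) dx ∧ dy ∧ dz; div F = 2*y

For a 2-form in R^3 of the form above, applying d gives a 3-form with coefficient ∂P/∂x + ∂Q/∂y + ∂R/∂z:
  ∂P/∂x = 0
  ∂Q/∂y = 0
  ∂R/∂z = 2*y
Sum = 2*y, which is exactly div F.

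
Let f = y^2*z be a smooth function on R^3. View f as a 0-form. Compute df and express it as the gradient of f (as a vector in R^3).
df = (0) dx + (2*y*z) dy + (y^2) dz; grad f = (0, 2*y*z, y^2)

For a 0-form f, d f = (∂f/∂x) dx + (∂f/∂y) dy + (∂f/∂z) dz. The components of the vector representation are exactly the entries of grad f in Cartesian coordinates:
  ∂f/∂x = 0
  ∂f/∂y = 2*y*z
  ∂f/∂z = y^2.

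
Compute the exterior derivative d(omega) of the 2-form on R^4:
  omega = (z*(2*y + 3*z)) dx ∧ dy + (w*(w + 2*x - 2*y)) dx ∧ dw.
d(omega) = (2*y + 6*z) dx ∧ dy ∧ dz + (2*w) dx ∧ dy ∧ dw

For a 2-form omega = sum_{i<j} g_{ij} dx_i ∧ dx_j, the exterior derivative is
  d(omega) = sum_{i<j} d(g_{ij}) ∧ dx_i ∧ dx_j = sum_{i<j, k} (∂g_{ij}/∂x_k) dx_k ∧ dx_i ∧ dx_j.
Expand each term, using dx_k ∧ dx_i ∧ dx_j = sgn(permutation) dx_{(a)} ∧ dx_{(b)} ∧ dx_{(c)} with (a < b < c) sorted:
  d(z*(2*y + 3*z)) includes (∂/∂z)(z*(2*y + 3*z)) dz = (2*y + 6*z) dz, which multiplied by dx ∧ dy gives (2*y + 6*z) dx ∧ dy ∧ dz
  d(w*(w + 2*x - 2*y)) includes (∂/∂y)(w*(w + 2*x - 2*y)) dy = (-2*w) dy, which multiplied by dx ∧ dw gives (2*w) dx ∧ dy ∧ dw
Collecting like 3-forms: d(omega) = (2*y + 6*z) dx ∧ dy ∧ dz + (2*w) dx ∧ dy ∧ dw.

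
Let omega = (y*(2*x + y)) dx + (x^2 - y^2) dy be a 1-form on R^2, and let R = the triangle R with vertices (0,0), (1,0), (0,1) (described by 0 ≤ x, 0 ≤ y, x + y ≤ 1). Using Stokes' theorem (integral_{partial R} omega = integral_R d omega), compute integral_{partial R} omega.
integral_(partial R) omega = -1/3

Stokes: integral_partial_R omega = integral_R d omega with d omega = (∂Q/∂x - ∂P/∂y) dx ∧ dy.
  ∂Q/∂x = 2*x
  ∂P/∂y = 2*x + 2*y
  integrand = ∂Q/∂x - ∂P/∂y = -2*y.
Integrating over R: integral_0^1 integral_0^{1-x} (-2*y) dy dx = -1/3.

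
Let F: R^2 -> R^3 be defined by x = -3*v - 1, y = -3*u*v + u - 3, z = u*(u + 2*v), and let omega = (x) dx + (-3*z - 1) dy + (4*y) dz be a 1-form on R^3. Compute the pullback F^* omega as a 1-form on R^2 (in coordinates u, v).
F^* omega = (-15*u^2*v + 5*u^2 - 6*u*v^2 + 2*u*v - 24*u - 21*v - 1) du + (9*u^3 - 6*u^2*v + 8*u^2 - 21*u + 9*v + 3) dv

Using F^*(f dg) = (f ∘ F) d(g ∘ F), substitute each coordinate x_i by F_i(u, v) in f_i, and replace dx_i by d F_i = (∂F_i/∂u) du + (∂F_i/∂v) dv.
  For the x component: f_1(F) = -3*v - 1; d F_1 = (0) du + (-3) dv
  For the y component: f_2(F) = -3*u^2 - 6*u*v - 1; d F_2 = (1 - 3*v) du + (-3*u) dv
  For the z component: f_3(F) = -12*u*v + 4*u - 12; d F_3 = (2*u + 2*v) du + (2*u) dv
Combining and collecting du, dv coefficients:
  coeff of du: -15*u^2*v + 5*u^2 - 6*u*v^2 + 2*u*v - 24*u - 21*v - 1
  coeff of dv: 9*u^3 - 6*u^2*v + 8*u^2 - 21*u + 9*v + 3
F^* omega = (-15*u^2*v + 5*u^2 - 6*u*v^2 + 2*u*v - 24*u - 21*v - 1) du + (9*u^3 - 6*u^2*v + 8*u^2 - 21*u + 9*v + 3) dv.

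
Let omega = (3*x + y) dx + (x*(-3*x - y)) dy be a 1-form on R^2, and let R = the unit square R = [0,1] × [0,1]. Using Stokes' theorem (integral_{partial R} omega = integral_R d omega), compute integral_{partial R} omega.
integral_(partial R) omega = -9/2

Stokes: integral_partial_R omega = integral_R d omega with d omega = (∂Q/∂x - ∂P/∂y) dx ∧ dy.
  ∂Q/∂x = -6*x - y
  ∂P/∂y = 1
  integrand = ∂Q/∂x - ∂P/∂y = -6*x - y - 1.
Integrating over R: integral_0^1 integral_0^1 (-6*x - y - 1) dx dy = -9/2.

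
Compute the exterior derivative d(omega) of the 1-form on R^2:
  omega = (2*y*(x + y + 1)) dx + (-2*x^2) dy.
d(omega) = (-6*x - 4*y - 2) dx ∧ dy

For a 1-form omega = sum_i f_i dx_i, the exterior derivative is
  d(omega) = sum_{i < j} (∂f_j/∂x_i - ∂f_i/∂x_j) dx_i ∧ dx_j.
  coefficient of dx ∧ dy: ∂f_2/∂x - ∂f_1/∂y = ∂(-2*x^2)/∂x - ∂(2*y*(x + y + 1))/∂y = -6*x - 4*y - 2
Assembling: d(omega) = (-6*x - 4*y - 2) dx ∧ dy.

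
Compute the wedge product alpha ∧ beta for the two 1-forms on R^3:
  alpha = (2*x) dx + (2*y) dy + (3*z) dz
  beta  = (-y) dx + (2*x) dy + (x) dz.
alpha ∧ beta = (4*x^2 + 2*y^2) dx ∧ dy + (2*x^2 + 3*y*z) dx ∧ dz + (2*x*(y - 3*z)) dy ∧ dz

Distribute the wedge, using dx_i ∧ dx_j = -dx_j ∧ dx_i and dx_i ∧ dx_i = 0. For each pair (i, j) with i < j, the coefficient of dx_i ∧ dx_j in alpha ∧ beta is (alpha_i * beta_j - alpha_j * beta_i). Collecting: alpha ∧ beta = (4*x^2 + 2*y^2) dx ∧ dy + (2*x^2 + 3*y*z) dx ∧ dz + (2*x*(y - 3*z)) dy ∧ dz.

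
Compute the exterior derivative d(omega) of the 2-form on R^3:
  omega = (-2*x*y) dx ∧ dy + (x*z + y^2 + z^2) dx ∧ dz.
d(omega) = (-2*y) dx ∧ dy ∧ dz

For a 2-form omega = sum_{i<j} g_{ij} dx_i ∧ dx_j, the exterior derivative is
  d(omega) = sum_{i<j} d(g_{ij}) ∧ dx_i ∧ dx_j = sum_{i<j, k} (∂g_{ij}/∂x_k) dx_k ∧ dx_i ∧ dx_j.
Expand each term, using dx_k ∧ dx_i ∧ dx_j = sgn(permutation) dx_{(a)} ∧ dx_{(b)} ∧ dx_{(c)} with (a < b < c) sorted:
  d(x*z + y^2 + z^2) includes (∂/∂y)(x*z + y^2 + z^2) dy = (2*y) dy, which multiplied by dx ∧ dz gives (-2*y) dx ∧ dy ∧ dz
Collecting like 3-forms: d(omega) = (-2*y) dx ∧ dy ∧ dz.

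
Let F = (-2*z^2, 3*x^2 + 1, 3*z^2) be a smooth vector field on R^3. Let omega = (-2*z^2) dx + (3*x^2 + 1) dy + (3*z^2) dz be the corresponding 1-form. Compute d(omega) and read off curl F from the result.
d(omega) = (0) dy ∧ dz + (-4*z) dz ∧ dx + (6*x) dx ∧ dy; curl F = (0, -4*z, 6*x)

d omega = sum_{i<j} (∂f_j/∂x_i - ∂f_i/∂x_j) dx_i ∧ dx_j. Under the identification (dy ∧ dz, dz ∧ dx, dx ∧ dy) ↔ (e_x, e_y, e_z), the coefficients are exactly the components of curl F. Compute:
  ∂R/∂y - ∂Q/∂z = (0) - (0) = 0
  ∂P/∂z - ∂R/∂x = (-4*z) - (0) = -4*z
  ∂Q/∂x - ∂P/∂y = (6*x) - (0) = 6*x.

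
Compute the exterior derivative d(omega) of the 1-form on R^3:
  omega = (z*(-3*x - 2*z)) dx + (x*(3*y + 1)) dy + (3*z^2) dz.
d(omega) = (3*y + 1) dx ∧ dy + (3*x + 4*z) dx ∧ dz

For a 1-form omega = sum_i f_i dx_i, the exterior derivative is
  d(omega) = sum_{i < j} (∂f_j/∂x_i - ∂f_i/∂x_j) dx_i ∧ dx_j.
  coefficient of dx ∧ dy: ∂f_2/∂x - ∂f_1/∂y = ∂(x*(3*y + 1))/∂x - ∂(z*(-3*x - 2*z))/∂y = 3*y + 1
  coefficient of dx ∧ dz: ∂f_3/∂x - ∂f_1/∂z = ∂(3*z^2)/∂x - ∂(z*(-3*x - 2*z))/∂z = 3*x + 4*z
Assembling: d(omega) = (3*y + 1) dx ∧ dy + (3*x + 4*z) dx ∧ dz.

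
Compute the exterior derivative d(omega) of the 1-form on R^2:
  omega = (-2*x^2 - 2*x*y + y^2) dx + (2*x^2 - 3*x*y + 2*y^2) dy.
d(omega) = (6*x - 5*y) dx ∧ dy

For a 1-form omega = sum_i f_i dx_i, the exterior derivative is
  d(omega) = sum_{i < j} (∂f_j/∂x_i - ∂f_i/∂x_j) dx_i ∧ dx_j.
  coefficient of dx ∧ dy: ∂f_2/∂x - ∂f_1/∂y = ∂(2*x^2 - 3*x*y + 2*y^2)/∂x - ∂(-2*x^2 - 2*x*y + y^2)/∂y = 6*x - 5*y
Assembling: d(omega) = (6*x - 5*y) dx ∧ dy.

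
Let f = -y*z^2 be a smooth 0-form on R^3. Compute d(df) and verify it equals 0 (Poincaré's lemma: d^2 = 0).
d(df) = 0

Step 1: df = sum_i (∂f/∂x_i) dx_i = (0) dx + (-z^2) dy + (-2*y*z) dz.
Step 2: Apply d again. Using the 1-form formula, the coefficient of dx ∧ dy in d(df) is ∂^2 f/∂x ∂y - ∂^2 f/∂y ∂x = (0) - (0) = 0 (equality of mixed partials for smooth f).
Similarly for dx ∧ dz and dy ∧ dz — all coefficients vanish. So d(df) = 0.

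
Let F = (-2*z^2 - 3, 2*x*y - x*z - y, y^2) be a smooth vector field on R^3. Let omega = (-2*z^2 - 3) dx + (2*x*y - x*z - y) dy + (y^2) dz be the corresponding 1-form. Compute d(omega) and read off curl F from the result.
d(omega) = (x + 2*y) dy ∧ dz + (-4*z) dz ∧ dx + (2*y - z) dx ∧ dy; curl F = (x + 2*y, -4*z, 2*y - z)

d omega = sum_{i<j} (∂f_j/∂x_i - ∂f_i/∂x_j) dx_i ∧ dx_j. Under the identification (dy ∧ dz, dz ∧ dx, dx ∧ dy) ↔ (e_x, e_y, e_z), the coefficients are exactly the components of curl F. Compute:
  ∂R/∂y - ∂Q/∂z = (2*y) - (-x) = x + 2*y
  ∂P/∂z - ∂R/∂x = (-4*z) - (0) = -4*z
  ∂Q/∂x - ∂P/∂y = (2*y - z) - (0) = 2*y - z.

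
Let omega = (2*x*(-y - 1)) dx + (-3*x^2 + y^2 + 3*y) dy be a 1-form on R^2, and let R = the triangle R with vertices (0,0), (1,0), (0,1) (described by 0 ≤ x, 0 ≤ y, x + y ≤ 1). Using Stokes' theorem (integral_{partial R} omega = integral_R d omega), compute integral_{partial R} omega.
integral_(partial R) omega = -2/3

Stokes: integral_partial_R omega = integral_R d omega with d omega = (∂Q/∂x - ∂P/∂y) dx ∧ dy.
  ∂Q/∂x = -6*x
  ∂P/∂y = -2*x
  integrand = ∂Q/∂x - ∂P/∂y = -4*x.
Integrating over R: integral_0^1 integral_0^{1-x} (-4*x) dy dx = -2/3.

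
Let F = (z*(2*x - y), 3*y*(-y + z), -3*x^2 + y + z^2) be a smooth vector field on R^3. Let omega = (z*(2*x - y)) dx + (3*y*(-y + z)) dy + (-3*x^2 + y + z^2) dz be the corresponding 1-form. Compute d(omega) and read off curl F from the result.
d(omega) = (1 - 3*y) dy ∧ dz + (8*x - y) dz ∧ dx + (z) dx ∧ dy; curl F = (1 - 3*y, 8*x - y, z)

d omega = sum_{i<j} (∂f_j/∂x_i - ∂f_i/∂x_j) dx_i ∧ dx_j. Under the identification (dy ∧ dz, dz ∧ dx, dx ∧ dy) ↔ (e_x, e_y, e_z), the coefficients are exactly the components of curl F. Compute:
  ∂R/∂y - ∂Q/∂z = (1) - (3*y) = 1 - 3*y
  ∂P/∂z - ∂R/∂x = (2*x - y) - (-6*x) = 8*x - y
  ∂Q/∂x - ∂P/∂y = (0) - (-z) = z.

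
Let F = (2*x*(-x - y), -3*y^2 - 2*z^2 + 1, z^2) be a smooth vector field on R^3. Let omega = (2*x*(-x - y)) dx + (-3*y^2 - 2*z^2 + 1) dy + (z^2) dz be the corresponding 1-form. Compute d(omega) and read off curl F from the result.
d(omega) = (4*z) dy ∧ dz + (0) dz ∧ dx + (2*x) dx ∧ dy; curl F = (4*z, 0, 2*x)

d omega = sum_{i<j} (∂f_j/∂x_i - ∂f_i/∂x_j) dx_i ∧ dx_j. Under the identification (dy ∧ dz, dz ∧ dx, dx ∧ dy) ↔ (e_x, e_y, e_z), the coefficients are exactly the components of curl F. Compute:
  ∂R/∂y - ∂Q/∂z = (0) - (-4*z) = 4*z
  ∂P/∂z - ∂R/∂x = (0) - (0) = 0
  ∂Q/∂x - ∂P/∂y = (0) - (-2*x) = 2*x.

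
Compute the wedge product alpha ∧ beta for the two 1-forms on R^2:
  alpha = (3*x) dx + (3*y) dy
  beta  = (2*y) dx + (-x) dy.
alpha ∧ beta = (-3*x^2 - 6*y^2) dx ∧ dy

Distribute the wedge, using dx_i ∧ dx_j = -dx_j ∧ dx_i and dx_i ∧ dx_i = 0. For each pair (i, j) with i < j, the coefficient of dx_i ∧ dx_j in alpha ∧ beta is (alpha_i * beta_j - alpha_j * beta_i). Collecting: alpha ∧ beta = (-3*x^2 - 6*y^2) dx ∧ dy.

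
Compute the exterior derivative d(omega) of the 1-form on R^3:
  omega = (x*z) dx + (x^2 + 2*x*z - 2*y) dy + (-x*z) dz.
d(omega) = (2*x + 2*z) dx ∧ dy + (-x - z) dx ∧ dz + (-2*x) dy ∧ dz

For a 1-form omega = sum_i f_i dx_i, the exterior derivative is
  d(omega) = sum_{i < j} (∂f_j/∂x_i - ∂f_i/∂x_j) dx_i ∧ dx_j.
  coefficient of dx ∧ dy: ∂f_2/∂x - ∂f_1/∂y = ∂(x^2 + 2*x*z - 2*y)/∂x - ∂(x*z)/∂y = 2*x + 2*z
  coefficient of dx ∧ dz: ∂f_3/∂x - ∂f_1/∂z = ∂(-x*z)/∂x - ∂(x*z)/∂z = -x - z
  coefficient of dy ∧ dz: ∂f_3/∂y - ∂f_2/∂z = ∂(-x*z)/∂y - ∂(x^2 + 2*x*z - 2*y)/∂z = -2*x
Assembling: d(omega) = (2*x + 2*z) dx ∧ dy + (-x - z) dx ∧ dz + (-2*x) dy ∧ dz.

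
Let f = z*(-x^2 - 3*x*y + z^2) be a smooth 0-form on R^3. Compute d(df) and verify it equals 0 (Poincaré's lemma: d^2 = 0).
d(df) = 0

Step 1: df = sum_i (∂f/∂x_i) dx_i = (z*(-2*x - 3*y)) dx + (-3*x*z) dy + (-x^2 - 3*x*y + 3*z^2) dz.
Step 2: Apply d again. Using the 1-form formula, the coefficient of dx ∧ dy in d(df) is ∂^2 f/∂x ∂y - ∂^2 f/∂y ∂x = (-3*z) - (-3*z) = 0 (equality of mixed partials for smooth f).
Similarly for dx ∧ dz and dy ∧ dz — all coefficients vanish. So d(df) = 0.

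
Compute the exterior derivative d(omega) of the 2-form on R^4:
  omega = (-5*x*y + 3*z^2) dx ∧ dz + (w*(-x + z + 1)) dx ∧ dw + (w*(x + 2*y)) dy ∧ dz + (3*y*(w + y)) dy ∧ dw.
d(omega) = (w + 5*x) dx ∧ dy ∧ dz + (-w) dx ∧ dz ∧ dw + (x + 2*y) dy ∧ dz ∧ dw

For a 2-form omega = sum_{i<j} g_{ij} dx_i ∧ dx_j, the exterior derivative is
  d(omega) = sum_{i<j} d(g_{ij}) ∧ dx_i ∧ dx_j = sum_{i<j, k} (∂g_{ij}/∂x_k) dx_k ∧ dx_i ∧ dx_j.
Expand each term, using dx_k ∧ dx_i ∧ dx_j = sgn(permutation) dx_{(a)} ∧ dx_{(b)} ∧ dx_{(c)} with (a < b < c) sorted:
  d(-5*x*y + 3*z^2) includes (∂/∂y)(-5*x*y + 3*z^2) dy = (-5*x) dy, which multiplied by dx ∧ dz gives (5*x) dx ∧ dy ∧ dz
  d(w*(-x + z + 1)) includes (∂/∂z)(w*(-x + z + 1)) dz = (w) dz, which multiplied by dx ∧ dw gives (-w) dx ∧ dz ∧ dw
  d(w*(x + 2*y)) includes (∂/∂x)(w*(x + 2*y)) dx = (w) dx, which multiplied by dy ∧ dz gives (w) dx ∧ dy ∧ dz
  d(w*(x + 2*y)) includes (∂/∂w)(w*(x + 2*y)) dw = (x + 2*y) dw, which multiplied by dy ∧ dz gives (x + 2*y) dy ∧ dz ∧ dw
Collecting like 3-forms: d(omega) = (w + 5*x) dx ∧ dy ∧ dz + (-w) dx ∧ dz ∧ dw + (x + 2*y) dy ∧ dz ∧ dw.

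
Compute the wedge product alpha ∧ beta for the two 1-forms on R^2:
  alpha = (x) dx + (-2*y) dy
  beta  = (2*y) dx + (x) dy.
alpha ∧ beta = (x^2 + 4*y^2) dx ∧ dy

Distribute the wedge, using dx_i ∧ dx_j = -dx_j ∧ dx_i and dx_i ∧ dx_i = 0. For each pair (i, j) with i < j, the coefficient of dx_i ∧ dx_j in alpha ∧ beta is (alpha_i * beta_j - alpha_j * beta_i). Collecting: alpha ∧ beta = (x^2 + 4*y^2) dx ∧ dy.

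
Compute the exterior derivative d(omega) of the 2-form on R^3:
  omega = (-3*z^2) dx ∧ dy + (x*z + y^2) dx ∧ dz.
d(omega) = (-2*y - 6*z) dx ∧ dy ∧ dz

For a 2-form omega = sum_{i<j} g_{ij} dx_i ∧ dx_j, the exterior derivative is
  d(omega) = sum_{i<j} d(g_{ij}) ∧ dx_i ∧ dx_j = sum_{i<j, k} (∂g_{ij}/∂x_k) dx_k ∧ dx_i ∧ dx_j.
Expand each term, using dx_k ∧ dx_i ∧ dx_j = sgn(permutation) dx_{(a)} ∧ dx_{(b)} ∧ dx_{(c)} with (a < b < c) sorted:
  d(-3*z^2) includes (∂/∂z)(-3*z^2) dz = (-6*z) dz, which multiplied by dx ∧ dy gives (-6*z) dx ∧ dy ∧ dz
  d(x*z + y^2) includes (∂/∂y)(x*z + y^2) dy = (2*y) dy, which multiplied by dx ∧ dz gives (-2*y) dx ∧ dy ∧ dz
Collecting like 3-forms: d(omega) = (-2*y - 6*z) dx ∧ dy ∧ dz.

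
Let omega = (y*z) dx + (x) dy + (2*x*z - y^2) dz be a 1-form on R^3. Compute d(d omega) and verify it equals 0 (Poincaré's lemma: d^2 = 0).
d(d omega) = 0

Step 1: d omega = sum_{i<j} (∂f_j/∂x_i - ∂f_i/∂x_j) dx_i ∧ dx_j:
  coeff of dx ∧ dy: 1 - z
  coeff of dx ∧ dz: -y + 2*z
  coeff of dy ∧ dz: -2*y
Step 2: Apply d again to each 2-form coefficient. The only possible 3-form in R^3 is dx ∧ dy ∧ dz, with coefficient
  ∂(coeff of dy∧dz)/∂x - ∂(coeff of dx∧dz)/∂y + ∂(coeff of dx∧dy)/∂z
  = ∂/∂x (-2*y) - ∂/∂y (-y + 2*z) + ∂/∂z (1 - z).
Each of these terms simplifies to sums of mixed partials that cancel in pairs. The result is 0 (by equality of mixed partials for smooth functions — Schwarz / Clairaut).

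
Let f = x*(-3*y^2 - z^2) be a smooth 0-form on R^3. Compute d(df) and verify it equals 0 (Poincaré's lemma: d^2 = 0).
d(df) = 0

Step 1: df = sum_i (∂f/∂x_i) dx_i = (-3*y^2 - z^2) dx + (-6*x*y) dy + (-2*x*z) dz.
Step 2: Apply d again. Using the 1-form formula, the coefficient of dx ∧ dy in d(df) is ∂^2 f/∂x ∂y - ∂^2 f/∂y ∂x = (-6*y) - (-6*y) = 0 (equality of mixed partials for smooth f).
Similarly for dx ∧ dz and dy ∧ dz — all coefficients vanish. So d(df) = 0.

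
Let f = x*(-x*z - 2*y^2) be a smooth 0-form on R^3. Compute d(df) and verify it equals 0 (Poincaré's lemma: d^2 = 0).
d(df) = 0

Step 1: df = sum_i (∂f/∂x_i) dx_i = (-2*x*z - 2*y^2) dx + (-4*x*y) dy + (-x^2) dz.
Step 2: Apply d again. Using the 1-form formula, the coefficient of dx ∧ dy in d(df) is ∂^2 f/∂x ∂y - ∂^2 f/∂y ∂x = (-4*y) - (-4*y) = 0 (equality of mixed partials for smooth f).
Similarly for dx ∧ dz and dy ∧ dz — all coefficients vanish. So d(df) = 0.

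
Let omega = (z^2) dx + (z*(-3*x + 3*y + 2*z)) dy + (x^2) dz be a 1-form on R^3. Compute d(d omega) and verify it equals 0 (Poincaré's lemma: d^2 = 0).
d(d omega) = 0

Step 1: d omega = sum_{i<j} (∂f_j/∂x_i - ∂f_i/∂x_j) dx_i ∧ dx_j:
  coeff of dx ∧ dy: -3*z
  coeff of dx ∧ dz: 2*x - 2*z
  coeff of dy ∧ dz: 3*x - 3*y - 4*z
Step 2: Apply d again to each 2-form coefficient. The only possible 3-form in R^3 is dx ∧ dy ∧ dz, with coefficient
  ∂(coeff of dy∧dz)/∂x - ∂(coeff of dx∧dz)/∂y + ∂(coeff of dx∧dy)/∂z
  = ∂/∂x (3*x - 3*y - 4*z) - ∂/∂y (2*x - 2*z) + ∂/∂z (-3*z).
Each of these terms simplifies to sums of mixed partials that cancel in pairs. The result is 0 (by equality of mixed partials for smooth functions — Schwarz / Clairaut).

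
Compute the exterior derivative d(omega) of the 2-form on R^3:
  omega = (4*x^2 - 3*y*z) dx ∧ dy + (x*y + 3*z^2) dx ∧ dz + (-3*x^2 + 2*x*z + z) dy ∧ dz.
d(omega) = (-7*x - 3*y + 2*z) dx ∧ dy ∧ dz

For a 2-form omega = sum_{i<j} g_{ij} dx_i ∧ dx_j, the exterior derivative is
  d(omega) = sum_{i<j} d(g_{ij}) ∧ dx_i ∧ dx_j = sum_{i<j, k} (∂g_{ij}/∂x_k) dx_k ∧ dx_i ∧ dx_j.
Expand each term, using dx_k ∧ dx_i ∧ dx_j = sgn(permutation) dx_{(a)} ∧ dx_{(b)} ∧ dx_{(c)} with (a < b < c) sorted:
  d(4*x^2 - 3*y*z) includes (∂/∂z)(4*x^2 - 3*y*z) dz = (-3*y) dz, which multiplied by dx ∧ dy gives (-3*y) dx ∧ dy ∧ dz
  d(x*y + 3*z^2) includes (∂/∂y)(x*y + 3*z^2) dy = (x) dy, which multiplied by dx ∧ dz gives (-x) dx ∧ dy ∧ dz
  d(-3*x^2 + 2*x*z + z) includes (∂/∂x)(-3*x^2 + 2*x*z + z) dx = (-6*x + 2*z) dx, which multiplied by dy ∧ dz gives (-6*x + 2*z) dx ∧ dy ∧ dz
Collecting like 3-forms: d(omega) = (-7*x - 3*y + 2*z) dx ∧ dy ∧ dz.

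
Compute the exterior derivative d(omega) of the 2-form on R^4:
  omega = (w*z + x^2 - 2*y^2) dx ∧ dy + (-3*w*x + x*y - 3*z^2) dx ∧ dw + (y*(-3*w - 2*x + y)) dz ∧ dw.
d(omega) = (w) dx ∧ dy ∧ dz + (-x + z) dx ∧ dy ∧ dw + (-2*y + 6*z) dx ∧ dz ∧ dw + (-3*w - 2*x + 2*y) dy ∧ dz ∧ dw

For a 2-form omega = sum_{i<j} g_{ij} dx_i ∧ dx_j, the exterior derivative is
  d(omega) = sum_{i<j} d(g_{ij}) ∧ dx_i ∧ dx_j = sum_{i<j, k} (∂g_{ij}/∂x_k) dx_k ∧ dx_i ∧ dx_j.
Expand each term, using dx_k ∧ dx_i ∧ dx_j = sgn(permutation) dx_{(a)} ∧ dx_{(b)} ∧ dx_{(c)} with (a < b < c) sorted:
  d(w*z + x^2 - 2*y^2) includes (∂/∂z)(w*z + x^2 - 2*y^2) dz = (w) dz, which multiplied by dx ∧ dy gives (w) dx ∧ dy ∧ dz
  d(w*z + x^2 - 2*y^2) includes (∂/∂w)(w*z + x^2 - 2*y^2) dw = (z) dw, which multiplied by dx ∧ dy gives (z) dx ∧ dy ∧ dw
  d(-3*w*x + x*y - 3*z^2) includes (∂/∂y)(-3*w*x + x*y - 3*z^2) dy = (x) dy, which multiplied by dx ∧ dw gives (-x) dx ∧ dy ∧ dw
  d(-3*w*x + x*y - 3*z^2) includes (∂/∂z)(-3*w*x + x*y - 3*z^2) dz = (-6*z) dz, which multiplied by dx ∧ dw gives (6*z) dx ∧ dz ∧ dw
  d(y*(-3*w - 2*x + y)) includes (∂/∂x)(y*(-3*w - 2*x + y)) dx = (-2*y) dx, which multiplied by dz ∧ dw gives (-2*y) dx ∧ dz ∧ dw
  d(y*(-3*w - 2*x + y)) includes (∂/∂y)(y*(-3*w - 2*x + y)) dy = (-3*w - 2*x + 2*y) dy, which multiplied by dz ∧ dw gives (-3*w - 2*x + 2*y) dy ∧ dz ∧ dw
Collecting like 3-forms: d(omega) = (w) dx ∧ dy ∧ dz + (-x + z) dx ∧ dy ∧ dw + (-2*y + 6*z) dx ∧ dz ∧ dw + (-3*w - 2*x + 2*y) dy ∧ dz ∧ dw.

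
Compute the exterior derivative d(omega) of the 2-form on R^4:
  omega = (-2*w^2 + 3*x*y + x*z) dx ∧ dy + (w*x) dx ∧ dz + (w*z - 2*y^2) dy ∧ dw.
d(omega) = (x) dx ∧ dy ∧ dz + (-4*w) dx ∧ dy ∧ dw + (x) dx ∧ dz ∧ dw + (-w) dy ∧ dz ∧ dw

For a 2-form omega = sum_{i<j} g_{ij} dx_i ∧ dx_j, the exterior derivative is
  d(omega) = sum_{i<j} d(g_{ij}) ∧ dx_i ∧ dx_j = sum_{i<j, k} (∂g_{ij}/∂x_k) dx_k ∧ dx_i ∧ dx_j.
Expand each term, using dx_k ∧ dx_i ∧ dx_j = sgn(permutation) dx_{(a)} ∧ dx_{(b)} ∧ dx_{(c)} with (a < b < c) sorted:
  d(-2*w^2 + 3*x*y + x*z) includes (∂/∂z)(-2*w^2 + 3*x*y + x*z) dz = (x) dz, which multiplied by dx ∧ dy gives (x) dx ∧ dy ∧ dz
  d(-2*w^2 + 3*x*y + x*z) includes (∂/∂w)(-2*w^2 + 3*x*y + x*z) dw = (-4*w) dw, which multiplied by dx ∧ dy gives (-4*w) dx ∧ dy ∧ dw
  d(w*x) includes (∂/∂w)(w*x) dw = (x) dw, which multiplied by dx ∧ dz gives (x) dx ∧ dz ∧ dw
  d(w*z - 2*y^2) includes (∂/∂z)(w*z - 2*y^2) dz = (w) dz, which multiplied by dy ∧ dw gives (-w) dy ∧ dz ∧ dw
Collecting like 3-forms: d(omega) = (x) dx ∧ dy ∧ dz + (-4*w) dx ∧ dy ∧ dw + (x) dx ∧ dz ∧ dw + (-w) dy ∧ dz ∧ dw.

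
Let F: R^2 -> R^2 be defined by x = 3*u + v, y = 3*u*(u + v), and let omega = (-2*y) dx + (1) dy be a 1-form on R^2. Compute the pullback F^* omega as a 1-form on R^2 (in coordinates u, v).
F^* omega = (-18*u^2 - 18*u*v + 6*u + 3*v) du + (3*u*(-2*u - 2*v + 1)) dv

Using F^*(f dg) = (f ∘ F) d(g ∘ F), substitute each coordinate x_i by F_i(u, v) in f_i, and replace dx_i by d F_i = (∂F_i/∂u) du + (∂F_i/∂v) dv.
  For the x component: f_1(F) = 6*u*(-u - v); d F_1 = (3) du + (1) dv
  For the y component: f_2(F) = 1; d F_2 = (6*u + 3*v) du + (3*u) dv
Combining and collecting du, dv coefficients:
  coeff of du: -18*u^2 - 18*u*v + 6*u + 3*v
  coeff of dv: 3*u*(-2*u - 2*v + 1)
F^* omega = (-18*u^2 - 18*u*v + 6*u + 3*v) du + (3*u*(-2*u - 2*v + 1)) dv.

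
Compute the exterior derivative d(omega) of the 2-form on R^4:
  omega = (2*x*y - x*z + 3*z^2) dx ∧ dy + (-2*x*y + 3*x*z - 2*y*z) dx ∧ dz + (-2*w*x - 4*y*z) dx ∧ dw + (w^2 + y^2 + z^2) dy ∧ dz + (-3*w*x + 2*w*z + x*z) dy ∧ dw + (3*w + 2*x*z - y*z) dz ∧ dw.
d(omega) = (x + 8*z) dx ∧ dy ∧ dz + (-3*w + 5*z) dx ∧ dy ∧ dw + (4*y + 2*z) dx ∧ dz ∧ dw + (-x - z) dy ∧ dz ∧ dw

For a 2-form omega = sum_{i<j} g_{ij} dx_i ∧ dx_j, the exterior derivative is
  d(omega) = sum_{i<j} d(g_{ij}) ∧ dx_i ∧ dx_j = sum_{i<j, k} (∂g_{ij}/∂x_k) dx_k ∧ dx_i ∧ dx_j.
Expand each term, using dx_k ∧ dx_i ∧ dx_j = sgn(permutation) dx_{(a)} ∧ dx_{(b)} ∧ dx_{(c)} with (a < b < c) sorted:
  d(2*x*y - x*z + 3*z^2) includes (∂/∂z)(2*x*y - x*z + 3*z^2) dz = (-x + 6*z) dz, which multiplied by dx ∧ dy gives (-x + 6*z) dx ∧ dy ∧ dz
  d(-2*x*y + 3*x*z - 2*y*z) includes (∂/∂y)(-2*x*y + 3*x*z - 2*y*z) dy = (-2*x - 2*z) dy, which multiplied by dx ∧ dz gives (2*x + 2*z) dx ∧ dy ∧ dz
  d(-2*w*x - 4*y*z) includes (∂/∂y)(-2*w*x - 4*y*z) dy = (-4*z) dy, which multiplied by dx ∧ dw gives (4*z) dx ∧ dy ∧ dw
  d(-2*w*x - 4*y*z) includes (∂/∂z)(-2*w*x - 4*y*z) dz = (-4*y) dz, which multiplied by dx ∧ dw gives (4*y) dx ∧ dz ∧ dw
  d(w^2 + y^2 + z^2) includes (∂/∂w)(w^2 + y^2 + z^2) dw = (2*w) dw, which multiplied by dy ∧ dz gives (2*w) dy ∧ dz ∧ dw
  d(-3*w*x + 2*w*z + x*z) includes (∂/∂x)(-3*w*x + 2*w*z + x*z) dx = (-3*w + z) dx, which multiplied by dy ∧ dw gives (-3*w + z) dx ∧ dy ∧ dw
  d(-3*w*x + 2*w*z + x*z) includes (∂/∂z)(-3*w*x + 2*w*z + x*z) dz = (2*w + x) dz, which multiplied by dy ∧ dw gives (-2*w - x) dy ∧ dz ∧ dw
  d(3*w + 2*x*z - y*z) includes (∂/∂x)(3*w + 2*x*z - y*z) dx = (2*z) dx, which multiplied by dz ∧ dw gives (2*z) dx ∧ dz ∧ dw
  d(3*w + 2*x*z - y*z) includes (∂/∂y)(3*w + 2*x*z - y*z) dy = (-z) dy, which multiplied by dz ∧ dw gives (-z) dy ∧ dz ∧ dw
Collecting like 3-forms: d(omega) = (x + 8*z) dx ∧ dy ∧ dz + (-3*w + 5*z) dx ∧ dy ∧ dw + (4*y + 2*z) dx ∧ dz ∧ dw + (-x - z) dy ∧ dz ∧ dw.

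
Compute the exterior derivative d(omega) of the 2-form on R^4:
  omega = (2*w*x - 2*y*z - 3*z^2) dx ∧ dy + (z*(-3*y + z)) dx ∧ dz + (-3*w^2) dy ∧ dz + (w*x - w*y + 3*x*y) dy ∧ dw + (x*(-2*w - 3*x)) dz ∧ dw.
d(omega) = (-2*y - 3*z) dx ∧ dy ∧ dz + (w + 2*x + 3*y) dx ∧ dy ∧ dw + (-6*w) dy ∧ dz ∧ dw + (-2*w - 6*x) dx ∧ dz ∧ dw

For a 2-form omega = sum_{i<j} g_{ij} dx_i ∧ dx_j, the exterior derivative is
  d(omega) = sum_{i<j} d(g_{ij}) ∧ dx_i ∧ dx_j = sum_{i<j, k} (∂g_{ij}/∂x_k) dx_k ∧ dx_i ∧ dx_j.
Expand each term, using dx_k ∧ dx_i ∧ dx_j = sgn(permutation) dx_{(a)} ∧ dx_{(b)} ∧ dx_{(c)} with (a < b < c) sorted:
  d(2*w*x - 2*y*z - 3*z^2) includes (∂/∂z)(2*w*x - 2*y*z - 3*z^2) dz = (-2*y - 6*z) dz, which multiplied by dx ∧ dy gives (-2*y - 6*z) dx ∧ dy ∧ dz
  d(2*w*x - 2*y*z - 3*z^2) includes (∂/∂w)(2*w*x - 2*y*z - 3*z^2) dw = (2*x) dw, which multiplied by dx ∧ dy gives (2*x) dx ∧ dy ∧ dw
  d(z*(-3*y + z)) includes (∂/∂y)(z*(-3*y + z)) dy = (-3*z) dy, which multiplied by dx ∧ dz gives (3*z) dx ∧ dy ∧ dz
  d(-3*w^2) includes (∂/∂w)(-3*w^2) dw = (-6*w) dw, which multiplied by dy ∧ dz gives (-6*w) dy ∧ dz ∧ dw
  d(w*x - w*y + 3*x*y) includes (∂/∂x)(w*x - w*y + 3*x*y) dx = (w + 3*y) dx, which multiplied by dy ∧ dw gives (w + 3*y) dx ∧ dy ∧ dw
  d(x*(-2*w - 3*x)) includes (∂/∂x)(x*(-2*w - 3*x)) dx = (-2*w - 6*x) dx, which multiplied by dz ∧ dw gives (-2*w - 6*x) dx ∧ dz ∧ dw
Collecting like 3-forms: d(omega) = (-2*y - 3*z) dx ∧ dy ∧ dz + (w + 2*x + 3*y) dx ∧ dy ∧ dw + (-6*w) dy ∧ dz ∧ dw + (-2*w - 6*x) dx ∧ dz ∧ dw.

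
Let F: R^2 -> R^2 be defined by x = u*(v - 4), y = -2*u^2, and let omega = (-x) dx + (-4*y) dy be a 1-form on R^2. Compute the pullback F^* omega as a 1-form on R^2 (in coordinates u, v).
F^* omega = (u*(-32*u^2 - v^2 + 8*v - 16)) du + (u^2*(4 - v)) dv

Using F^*(f dg) = (f ∘ F) d(g ∘ F), substitute each coordinate x_i by F_i(u, v) in f_i, and replace dx_i by d F_i = (∂F_i/∂u) du + (∂F_i/∂v) dv.
  For the x component: f_1(F) = u*(4 - v); d F_1 = (v - 4) du + (u) dv
  For the y component: f_2(F) = 8*u^2; d F_2 = (-4*u) du + (0) dv
Combining and collecting du, dv coefficients:
  coeff of du: u*(-32*u^2 - v^2 + 8*v - 16)
  coeff of dv: u^2*(4 - v)
F^* omega = (u*(-32*u^2 - v^2 + 8*v - 16)) du + (u^2*(4 - v)) dv.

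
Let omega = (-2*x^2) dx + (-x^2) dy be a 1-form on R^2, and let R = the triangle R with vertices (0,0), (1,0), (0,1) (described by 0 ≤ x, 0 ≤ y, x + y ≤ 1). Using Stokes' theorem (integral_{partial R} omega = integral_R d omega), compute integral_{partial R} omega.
integral_(partial R) omega = -1/3

Stokes: integral_partial_R omega = integral_R d omega with d omega = (∂Q/∂x - ∂P/∂y) dx ∧ dy.
  ∂Q/∂x = -2*x
  ∂P/∂y = 0
  integrand = ∂Q/∂x - ∂P/∂y = -2*x.
Integrating over R: integral_0^1 integral_0^{1-x} (-2*x) dy dx = -1/3.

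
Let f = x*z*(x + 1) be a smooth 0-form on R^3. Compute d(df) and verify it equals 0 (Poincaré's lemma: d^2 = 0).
d(df) = 0

Step 1: df = sum_i (∂f/∂x_i) dx_i = (z*(2*x + 1)) dx + (0) dy + (x*(x + 1)) dz.
Step 2: Apply d again. Using the 1-form formula, the coefficient of dx ∧ dy in d(df) is ∂^2 f/∂x ∂y - ∂^2 f/∂y ∂x = (0) - (0) = 0 (equality of mixed partials for smooth f).
Similarly for dx ∧ dz and dy ∧ dz — all coefficients vanish. So d(df) = 0.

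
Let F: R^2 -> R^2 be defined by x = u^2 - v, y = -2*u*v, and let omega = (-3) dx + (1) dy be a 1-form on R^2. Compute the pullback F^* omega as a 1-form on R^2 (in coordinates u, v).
F^* omega = (-6*u - 2*v) du + (3 - 2*u) dv

Using F^*(f dg) = (f ∘ F) d(g ∘ F), substitute each coordinate x_i by F_i(u, v) in f_i, and replace dx_i by d F_i = (∂F_i/∂u) du + (∂F_i/∂v) dv.
  For the x component: f_1(F) = -3; d F_1 = (2*u) du + (-1) dv
  For the y component: f_2(F) = 1; d F_2 = (-2*v) du + (-2*u) dv
Combining and collecting du, dv coefficients:
  coeff of du: -6*u - 2*v
  coeff of dv: 3 - 2*u
F^* omega = (-6*u - 2*v) du + (3 - 2*u) dv.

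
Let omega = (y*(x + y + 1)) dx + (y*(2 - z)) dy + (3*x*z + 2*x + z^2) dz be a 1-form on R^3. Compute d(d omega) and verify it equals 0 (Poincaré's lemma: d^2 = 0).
d(d omega) = 0

Step 1: d omega = sum_{i<j} (∂f_j/∂x_i - ∂f_i/∂x_j) dx_i ∧ dx_j:
  coeff of dx ∧ dy: -x - 2*y - 1
  coeff of dx ∧ dz: 3*z + 2
  coeff of dy ∧ dz: y
Step 2: Apply d again to each 2-form coefficient. The only possible 3-form in R^3 is dx ∧ dy ∧ dz, with coefficient
  ∂(coeff of dy∧dz)/∂x - ∂(coeff of dx∧dz)/∂y + ∂(coeff of dx∧dy)/∂z
  = ∂/∂x (y) - ∂/∂y (3*z + 2) + ∂/∂z (-x - 2*y - 1).
Each of these terms simplifies to sums of mixed partials that cancel in pairs. The result is 0 (by equality of mixed partials for smooth functions — Schwarz / Clairaut).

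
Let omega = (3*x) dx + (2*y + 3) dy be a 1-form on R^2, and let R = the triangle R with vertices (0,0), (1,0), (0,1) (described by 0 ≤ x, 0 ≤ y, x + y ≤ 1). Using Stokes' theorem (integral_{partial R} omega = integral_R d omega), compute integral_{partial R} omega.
integral_(partial R) omega = 0

Stokes: integral_partial_R omega = integral_R d omega with d omega = (∂Q/∂x - ∂P/∂y) dx ∧ dy.
  ∂Q/∂x = 0
  ∂P/∂y = 0
  integrand = ∂Q/∂x - ∂P/∂y = 0.
Integrating over R: integral_0^1 integral_0^{1-x} (0) dy dx = 0.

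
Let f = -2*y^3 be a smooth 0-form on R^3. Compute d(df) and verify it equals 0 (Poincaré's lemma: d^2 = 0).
d(df) = 0

Step 1: df = sum_i (∂f/∂x_i) dx_i = (0) dx + (-6*y^2) dy + (0) dz.
Step 2: Apply d again. Using the 1-form formula, the coefficient of dx ∧ dy in d(df) is ∂^2 f/∂x ∂y - ∂^2 f/∂y ∂x = (0) - (0) = 0 (equality of mixed partials for smooth f).
Similarly for dx ∧ dz and dy ∧ dz — all coefficients vanish. So d(df) = 0.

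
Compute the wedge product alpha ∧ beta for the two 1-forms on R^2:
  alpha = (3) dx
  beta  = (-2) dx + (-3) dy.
alpha ∧ beta = (-9) dx ∧ dy

Distribute the wedge, using dx_i ∧ dx_j = -dx_j ∧ dx_i and dx_i ∧ dx_i = 0. For each pair (i, j) with i < j, the coefficient of dx_i ∧ dx_j in alpha ∧ beta is (alpha_i * beta_j - alpha_j * beta_i). Collecting: alpha ∧ beta = (-9) dx ∧ dy.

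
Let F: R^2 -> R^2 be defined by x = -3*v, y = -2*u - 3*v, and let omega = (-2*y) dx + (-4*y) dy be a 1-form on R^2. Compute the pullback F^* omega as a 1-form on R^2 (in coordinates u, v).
F^* omega = (-16*u - 24*v) du + (-36*u - 54*v) dv

Using F^*(f dg) = (f ∘ F) d(g ∘ F), substitute each coordinate x_i by F_i(u, v) in f_i, and replace dx_i by d F_i = (∂F_i/∂u) du + (∂F_i/∂v) dv.
  For the x component: f_1(F) = 4*u + 6*v; d F_1 = (0) du + (-3) dv
  For the y component: f_2(F) = 8*u + 12*v; d F_2 = (-2) du + (-3) dv
Combining and collecting du, dv coefficients:
  coeff of du: -16*u - 24*v
  coeff of dv: -36*u - 54*v
F^* omega = (-16*u - 24*v) du + (-36*u - 54*v) dv.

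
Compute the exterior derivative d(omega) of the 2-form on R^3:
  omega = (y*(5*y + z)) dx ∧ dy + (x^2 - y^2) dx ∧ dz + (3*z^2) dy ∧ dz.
d(omega) = (3*y) dx ∧ dy ∧ dz

For a 2-form omega = sum_{i<j} g_{ij} dx_i ∧ dx_j, the exterior derivative is
  d(omega) = sum_{i<j} d(g_{ij}) ∧ dx_i ∧ dx_j = sum_{i<j, k} (∂g_{ij}/∂x_k) dx_k ∧ dx_i ∧ dx_j.
Expand each term, using dx_k ∧ dx_i ∧ dx_j = sgn(permutation) dx_{(a)} ∧ dx_{(b)} ∧ dx_{(c)} with (a < b < c) sorted:
  d(y*(5*y + z)) includes (∂/∂z)(y*(5*y + z)) dz = (y) dz, which multiplied by dx ∧ dy gives (y) dx ∧ dy ∧ dz
  d(x^2 - y^2) includes (∂/∂y)(x^2 - y^2) dy = (-2*y) dy, which multiplied by dx ∧ dz gives (2*y) dx ∧ dy ∧ dz
Collecting like 3-forms: d(omega) = (3*y) dx ∧ dy ∧ dz.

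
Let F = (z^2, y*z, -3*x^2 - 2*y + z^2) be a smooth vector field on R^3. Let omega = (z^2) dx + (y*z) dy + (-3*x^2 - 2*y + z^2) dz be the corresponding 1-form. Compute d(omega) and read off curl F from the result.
d(omega) = (-y - 2) dy ∧ dz + (6*x + 2*z) dz ∧ dx + (0) dx ∧ dy; curl F = (-y - 2, 6*x + 2*z, 0)

d omega = sum_{i<j} (∂f_j/∂x_i - ∂f_i/∂x_j) dx_i ∧ dx_j. Under the identification (dy ∧ dz, dz ∧ dx, dx ∧ dy) ↔ (e_x, e_y, e_z), the coefficients are exactly the components of curl F. Compute:
  ∂R/∂y - ∂Q/∂z = (-2) - (y) = -y - 2
  ∂P/∂z - ∂R/∂x = (2*z) - (-6*x) = 6*x + 2*z
  ∂Q/∂x - ∂P/∂y = (0) - (0) = 0.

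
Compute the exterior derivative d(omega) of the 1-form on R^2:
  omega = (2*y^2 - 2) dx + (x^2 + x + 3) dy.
d(omega) = (2*x - 4*y + 1) dx ∧ dy

For a 1-form omega = sum_i f_i dx_i, the exterior derivative is
  d(omega) = sum_{i < j} (∂f_j/∂x_i - ∂f_i/∂x_j) dx_i ∧ dx_j.
  coefficient of dx ∧ dy: ∂f_2/∂x - ∂f_1/∂y = ∂(x^2 + x + 3)/∂x - ∂(2*y^2 - 2)/∂y = 2*x - 4*y + 1
Assembling: d(omega) = (2*x - 4*y + 1) dx ∧ dy.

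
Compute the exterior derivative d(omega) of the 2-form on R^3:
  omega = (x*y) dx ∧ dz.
d(omega) = (-x) dx ∧ dy ∧ dz

For a 2-form omega = sum_{i<j} g_{ij} dx_i ∧ dx_j, the exterior derivative is
  d(omega) = sum_{i<j} d(g_{ij}) ∧ dx_i ∧ dx_j = sum_{i<j, k} (∂g_{ij}/∂x_k) dx_k ∧ dx_i ∧ dx_j.
Expand each term, using dx_k ∧ dx_i ∧ dx_j = sgn(permutation) dx_{(a)} ∧ dx_{(b)} ∧ dx_{(c)} with (a < b < c) sorted:
  d(x*y) includes (∂/∂y)(x*y) dy = (x) dy, which multiplied by dx ∧ dz gives (-x) dx ∧ dy ∧ dz
Collecting like 3-forms: d(omega) = (-x) dx ∧ dy ∧ dz.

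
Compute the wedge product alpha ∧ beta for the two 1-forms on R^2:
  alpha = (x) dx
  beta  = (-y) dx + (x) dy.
alpha ∧ beta = (x^2) dx ∧ dy

Distribute the wedge, using dx_i ∧ dx_j = -dx_j ∧ dx_i and dx_i ∧ dx_i = 0. For each pair (i, j) with i < j, the coefficient of dx_i ∧ dx_j in alpha ∧ beta is (alpha_i * beta_j - alpha_j * beta_i). Collecting: alpha ∧ beta = (x^2) dx ∧ dy.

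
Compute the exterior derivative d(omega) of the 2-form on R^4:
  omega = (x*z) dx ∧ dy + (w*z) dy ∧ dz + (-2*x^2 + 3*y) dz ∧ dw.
d(omega) = (x) dx ∧ dy ∧ dz + (z + 3) dy ∧ dz ∧ dw + (-4*x) dx ∧ dz ∧ dw

For a 2-form omega = sum_{i<j} g_{ij} dx_i ∧ dx_j, the exterior derivative is
  d(omega) = sum_{i<j} d(g_{ij}) ∧ dx_i ∧ dx_j = sum_{i<j, k} (∂g_{ij}/∂x_k) dx_k ∧ dx_i ∧ dx_j.
Expand each term, using dx_k ∧ dx_i ∧ dx_j = sgn(permutation) dx_{(a)} ∧ dx_{(b)} ∧ dx_{(c)} with (a < b < c) sorted:
  d(x*z) includes (∂/∂z)(x*z) dz = (x) dz, which multiplied by dx ∧ dy gives (x) dx ∧ dy ∧ dz
  d(w*z) includes (∂/∂w)(w*z) dw = (z) dw, which multiplied by dy ∧ dz gives (z) dy ∧ dz ∧ dw
  d(-2*x^2 + 3*y) includes (∂/∂x)(-2*x^2 + 3*y) dx = (-4*x) dx, which multiplied by dz ∧ dw gives (-4*x) dx ∧ dz ∧ dw
  d(-2*x^2 + 3*y) includes (∂/∂y)(-2*x^2 + 3*y) dy = (3) dy, which multiplied by dz ∧ dw gives (3) dy ∧ dz ∧ dw
Collecting like 3-forms: d(omega) = (x) dx ∧ dy ∧ dz + (z + 3) dy ∧ dz ∧ dw + (-4*x) dx ∧ dz ∧ dw.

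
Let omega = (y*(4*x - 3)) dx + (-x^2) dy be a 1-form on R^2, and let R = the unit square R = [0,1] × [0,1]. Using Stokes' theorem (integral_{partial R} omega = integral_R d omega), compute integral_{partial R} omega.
integral_(partial R) omega = 0

Stokes: integral_partial_R omega = integral_R d omega with d omega = (∂Q/∂x - ∂P/∂y) dx ∧ dy.
  ∂Q/∂x = -2*x
  ∂P/∂y = 4*x - 3
  integrand = ∂Q/∂x - ∂P/∂y = 3 - 6*x.
Integrating over R: integral_0^1 integral_0^1 (3 - 6*x) dx dy = 0.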